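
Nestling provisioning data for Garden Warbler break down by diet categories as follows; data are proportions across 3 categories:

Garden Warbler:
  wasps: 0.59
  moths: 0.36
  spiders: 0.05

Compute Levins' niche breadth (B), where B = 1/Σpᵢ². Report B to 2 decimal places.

2.08

Σpᵢ² = 0.59² + 0.36² + 0.05² = 0.3481 + 0.1296 + 0.0025 = 0.4802
B = 1 / 0.4802 = 2.0825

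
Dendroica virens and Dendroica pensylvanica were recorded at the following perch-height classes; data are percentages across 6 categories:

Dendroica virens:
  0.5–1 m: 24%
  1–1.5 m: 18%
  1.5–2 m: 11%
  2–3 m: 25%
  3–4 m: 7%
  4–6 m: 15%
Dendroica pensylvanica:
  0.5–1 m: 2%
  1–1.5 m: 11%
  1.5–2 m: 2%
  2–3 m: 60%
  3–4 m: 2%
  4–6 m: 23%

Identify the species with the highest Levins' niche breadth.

Convert percentages to proportions (divide by 100).
Σp_vireᵢ² = 0.24² + 0.18² + 0.11² + 0.25² + 0.07² + 0.15² = 0.0576 + 0.0324 + 0.0121 + 0.0625 + 0.0049 + 0.0225 = 0.1920
B_vire = 1 / 0.1920 = 5.2083
Σp_pensᵢ² = 0.02² + 0.11² + 0.02² + 0.60² + 0.02² + 0.23² = 0.0004 + 0.0121 + 0.0004 + 0.3600 + 0.0004 + 0.0529 = 0.4262
B_pens = 1 / 0.4262 = 2.3463
Highest B → broadest niche (most generalist): Dendroica virens (B = 5.21).

Dendroica virens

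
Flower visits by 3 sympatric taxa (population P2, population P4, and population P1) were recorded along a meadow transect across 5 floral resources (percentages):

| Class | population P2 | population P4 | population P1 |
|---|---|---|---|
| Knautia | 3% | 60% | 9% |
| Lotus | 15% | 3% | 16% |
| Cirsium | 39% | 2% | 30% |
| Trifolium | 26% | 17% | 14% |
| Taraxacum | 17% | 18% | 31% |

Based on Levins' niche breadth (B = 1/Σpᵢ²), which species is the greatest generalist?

population P1

Convert percentages to proportions (divide by 100).
Σp_P2ᵢ² = 0.03² + 0.15² + 0.39² + 0.26² + 0.17² = 0.0009 + 0.0225 + 0.1521 + 0.0676 + 0.0289 = 0.2720
B_P2 = 1 / 0.2720 = 3.6765
Σp_P4ᵢ² = 0.60² + 0.03² + 0.02² + 0.17² + 0.18² = 0.3600 + 0.0009 + 0.0004 + 0.0289 + 0.0324 = 0.4226
B_P4 = 1 / 0.4226 = 2.3663
Σp_P1ᵢ² = 0.09² + 0.16² + 0.30² + 0.14² + 0.31² = 0.0081 + 0.0256 + 0.0900 + 0.0196 + 0.0961 = 0.2394
B_P1 = 1 / 0.2394 = 4.1771
Highest B → broadest niche (most generalist): population P1 (B = 4.18).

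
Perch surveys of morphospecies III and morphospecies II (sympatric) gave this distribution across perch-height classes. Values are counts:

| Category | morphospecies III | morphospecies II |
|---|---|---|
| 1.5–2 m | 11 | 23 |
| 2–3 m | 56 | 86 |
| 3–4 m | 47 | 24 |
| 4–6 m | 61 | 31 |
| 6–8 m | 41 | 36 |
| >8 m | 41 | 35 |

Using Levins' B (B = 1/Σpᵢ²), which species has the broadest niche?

morphospecies III

Proportions for morphospecies III (n=257): 11/257=0.0428, 56/257=0.2179, 47/257=0.1829, 61/257=0.2374, 41/257=0.1595, 41/257=0.1595
Proportions for morphospecies II (n=235): 23/235=0.0979, 86/235=0.3660, 24/235=0.1021, 31/235=0.1319, 36/235=0.1532, 35/235=0.1489
Σp_IIIᵢ² = 0.0428² + 0.2179² + 0.1829² + 0.2374² + 0.1595² + 0.1595² = 0.001832 + 0.047480 + 0.033452 + 0.056359 + 0.025440 + 0.025440 = 0.190003
B_III = 1 / 0.190003 = 5.2631
Σp_IIᵢ² = 0.0979² + 0.3660² + 0.1021² + 0.1319² + 0.1532² + 0.1489² = 0.009584 + 0.133956 + 0.010424 + 0.017398 + 0.023470 + 0.022171 = 0.217003
B_II = 1 / 0.217003 = 4.6082
Highest B → broadest niche (most generalist): morphospecies III (B = 5.26).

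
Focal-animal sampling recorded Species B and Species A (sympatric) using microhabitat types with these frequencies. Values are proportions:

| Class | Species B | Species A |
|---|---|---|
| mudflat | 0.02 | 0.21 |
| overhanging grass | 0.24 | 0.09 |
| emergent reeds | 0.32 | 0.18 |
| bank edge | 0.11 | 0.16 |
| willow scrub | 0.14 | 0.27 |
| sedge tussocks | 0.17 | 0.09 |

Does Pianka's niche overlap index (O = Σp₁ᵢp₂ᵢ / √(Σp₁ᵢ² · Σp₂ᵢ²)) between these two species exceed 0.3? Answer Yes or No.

Σ p₁ᵢp₂ᵢ = 0.0042 + 0.0216 + 0.0576 + 0.0176 + 0.0378 + 0.0153 = 0.1541
Σp_1ᵢ² = 0.02² + 0.24² + 0.32² + 0.11² + 0.14² + 0.17² = 0.0004 + 0.0576 + 0.1024 + 0.0121 + 0.0196 + 0.0289 = 0.2210
Σp_2ᵢ² = 0.21² + 0.09² + 0.18² + 0.16² + 0.27² + 0.09² = 0.0441 + 0.0081 + 0.0324 + 0.0256 + 0.0729 + 0.0081 = 0.1912
O = 0.1541 / √(0.2210 × 0.1912) = 0.1541 / 0.20556 = 0.7497
O = 0.7497 > 0.3 → Yes.

Yes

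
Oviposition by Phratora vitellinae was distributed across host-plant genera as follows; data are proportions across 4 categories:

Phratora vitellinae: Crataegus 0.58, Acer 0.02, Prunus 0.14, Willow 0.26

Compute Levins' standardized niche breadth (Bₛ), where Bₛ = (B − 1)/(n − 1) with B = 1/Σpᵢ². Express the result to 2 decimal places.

0.45

Σpᵢ² = 0.58² + 0.02² + 0.14² + 0.26² = 0.3364 + 0.0004 + 0.0196 + 0.0676 = 0.4240
B = 1 / 0.4240 = 2.3585
Bₛ = (B − 1)/(n − 1) = (2.3585 − 1)/(4 − 1) = 1.3585/3 = 0.4528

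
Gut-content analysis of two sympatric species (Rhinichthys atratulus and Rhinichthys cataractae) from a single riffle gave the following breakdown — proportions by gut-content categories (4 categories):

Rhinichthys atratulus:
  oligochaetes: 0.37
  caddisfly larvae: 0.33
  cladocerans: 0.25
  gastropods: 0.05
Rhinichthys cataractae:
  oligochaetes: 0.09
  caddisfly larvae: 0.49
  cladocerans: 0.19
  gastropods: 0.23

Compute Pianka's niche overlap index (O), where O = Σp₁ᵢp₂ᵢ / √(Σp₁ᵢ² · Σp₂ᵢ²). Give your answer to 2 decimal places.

Σ p₁ᵢp₂ᵢ = 0.0333 + 0.1617 + 0.0475 + 0.0115 = 0.2540
Σp_1ᵢ² = 0.37² + 0.33² + 0.25² + 0.05² = 0.1369 + 0.1089 + 0.0625 + 0.0025 = 0.3108
Σp_2ᵢ² = 0.09² + 0.49² + 0.19² + 0.23² = 0.0081 + 0.2401 + 0.0361 + 0.0529 = 0.3372
O = 0.2540 / √(0.3108 × 0.3372) = 0.2540 / 0.32373 = 0.7846

0.78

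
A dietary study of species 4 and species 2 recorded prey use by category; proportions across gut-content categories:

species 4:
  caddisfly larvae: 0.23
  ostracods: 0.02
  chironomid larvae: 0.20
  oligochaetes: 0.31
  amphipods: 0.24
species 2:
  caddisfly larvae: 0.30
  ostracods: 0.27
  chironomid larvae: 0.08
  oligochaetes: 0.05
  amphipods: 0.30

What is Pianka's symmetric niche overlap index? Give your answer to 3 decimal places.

0.700

Σ p₁ᵢp₂ᵢ = 0.0690 + 0.0054 + 0.0160 + 0.0155 + 0.0720 = 0.1779
Σp_1ᵢ² = 0.23² + 0.02² + 0.20² + 0.31² + 0.24² = 0.0529 + 0.0004 + 0.0400 + 0.0961 + 0.0576 = 0.2470
Σp_2ᵢ² = 0.30² + 0.27² + 0.08² + 0.05² + 0.30² = 0.0900 + 0.0729 + 0.0064 + 0.0025 + 0.0900 = 0.2618
O = 0.1779 / √(0.2470 × 0.2618) = 0.1779 / 0.254292 = 0.69959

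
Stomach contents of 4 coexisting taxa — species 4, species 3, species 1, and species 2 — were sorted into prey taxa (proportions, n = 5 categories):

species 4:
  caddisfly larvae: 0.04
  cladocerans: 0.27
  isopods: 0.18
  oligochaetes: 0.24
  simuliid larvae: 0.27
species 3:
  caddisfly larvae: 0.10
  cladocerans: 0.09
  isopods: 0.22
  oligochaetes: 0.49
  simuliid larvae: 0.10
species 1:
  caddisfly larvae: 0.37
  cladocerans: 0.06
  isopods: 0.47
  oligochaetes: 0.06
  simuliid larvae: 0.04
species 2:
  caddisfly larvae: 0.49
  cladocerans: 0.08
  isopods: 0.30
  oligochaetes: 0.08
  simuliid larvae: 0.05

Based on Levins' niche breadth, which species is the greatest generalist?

Σp_4ᵢ² = 0.04² + 0.27² + 0.18² + 0.24² + 0.27² = 0.0016 + 0.0729 + 0.0324 + 0.0576 + 0.0729 = 0.2374
B_4 = 1 / 0.2374 = 4.2123
Σp_3ᵢ² = 0.10² + 0.09² + 0.22² + 0.49² + 0.10² = 0.0100 + 0.0081 + 0.0484 + 0.2401 + 0.0100 = 0.3166
B_3 = 1 / 0.3166 = 3.1586
Σp_1ᵢ² = 0.37² + 0.06² + 0.47² + 0.06² + 0.04² = 0.1369 + 0.0036 + 0.2209 + 0.0036 + 0.0016 = 0.3666
B_1 = 1 / 0.3666 = 2.7278
Σp_2ᵢ² = 0.49² + 0.08² + 0.30² + 0.08² + 0.05² = 0.2401 + 0.0064 + 0.0900 + 0.0064 + 0.0025 = 0.3454
B_2 = 1 / 0.3454 = 2.8952
Highest B → broadest niche (most generalist): species 4 (B = 4.21).

species 4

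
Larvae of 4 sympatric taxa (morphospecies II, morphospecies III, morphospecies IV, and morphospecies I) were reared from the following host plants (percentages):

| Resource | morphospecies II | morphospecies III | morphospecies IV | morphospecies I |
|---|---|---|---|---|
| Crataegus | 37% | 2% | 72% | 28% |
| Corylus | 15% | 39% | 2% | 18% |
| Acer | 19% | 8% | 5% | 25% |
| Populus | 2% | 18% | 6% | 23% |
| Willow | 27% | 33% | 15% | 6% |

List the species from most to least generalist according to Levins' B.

Convert percentages to proportions (divide by 100).
Σp_IIᵢ² = 0.37² + 0.15² + 0.19² + 0.02² + 0.27² = 0.1369 + 0.0225 + 0.0361 + 0.0004 + 0.0729 = 0.2688
B_II = 1 / 0.2688 = 3.7202
Σp_IIIᵢ² = 0.02² + 0.39² + 0.08² + 0.18² + 0.33² = 0.0004 + 0.1521 + 0.0064 + 0.0324 + 0.1089 = 0.3002
B_III = 1 / 0.3002 = 3.3311
Σp_IVᵢ² = 0.72² + 0.02² + 0.05² + 0.06² + 0.15² = 0.5184 + 0.0004 + 0.0025 + 0.0036 + 0.0225 = 0.5474
B_IV = 1 / 0.5474 = 1.8268
Σp_Iᵢ² = 0.28² + 0.18² + 0.25² + 0.23² + 0.06² = 0.0784 + 0.0324 + 0.0625 + 0.0529 + 0.0036 = 0.2298
B_I = 1 / 0.2298 = 4.3516
Ranking by B (broadest → narrowest): morphospecies I (4.35) > morphospecies II (3.72) > morphospecies III (3.33) > morphospecies IV (1.83)

morphospecies I > morphospecies II > morphospecies III > morphospecies IV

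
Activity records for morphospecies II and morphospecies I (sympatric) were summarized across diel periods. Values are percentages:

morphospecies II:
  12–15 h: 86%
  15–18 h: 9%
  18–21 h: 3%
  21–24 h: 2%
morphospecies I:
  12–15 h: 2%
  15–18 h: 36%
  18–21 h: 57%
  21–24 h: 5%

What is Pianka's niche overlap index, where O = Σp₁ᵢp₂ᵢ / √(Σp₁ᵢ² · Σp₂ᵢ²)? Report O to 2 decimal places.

Convert percentages to proportions (divide by 100).
Σ p₁ᵢp₂ᵢ = 0.0172 + 0.0324 + 0.0171 + 0.0010 = 0.0677
Σp_1ᵢ² = 0.86² + 0.09² + 0.03² + 0.02² = 0.7396 + 0.0081 + 0.0009 + 0.0004 = 0.7490
Σp_2ᵢ² = 0.02² + 0.36² + 0.57² + 0.05² = 0.0004 + 0.1296 + 0.3249 + 0.0025 = 0.4574
O = 0.0677 / √(0.7490 × 0.4574) = 0.0677 / 0.58531 = 0.1157

0.12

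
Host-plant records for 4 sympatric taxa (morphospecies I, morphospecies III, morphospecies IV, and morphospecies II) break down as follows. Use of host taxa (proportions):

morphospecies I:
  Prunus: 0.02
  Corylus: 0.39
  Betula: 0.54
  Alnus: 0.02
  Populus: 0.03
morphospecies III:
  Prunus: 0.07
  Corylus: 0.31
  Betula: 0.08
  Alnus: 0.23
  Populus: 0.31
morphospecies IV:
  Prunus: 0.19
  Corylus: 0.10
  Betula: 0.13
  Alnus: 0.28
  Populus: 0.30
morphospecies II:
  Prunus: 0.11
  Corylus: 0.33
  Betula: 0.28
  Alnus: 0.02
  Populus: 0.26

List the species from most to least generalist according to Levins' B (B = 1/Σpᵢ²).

morphospecies IV > morphospecies III > morphospecies II > morphospecies I

Σp_Iᵢ² = 0.02² + 0.39² + 0.54² + 0.02² + 0.03² = 0.0004 + 0.1521 + 0.2916 + 0.0004 + 0.0009 = 0.4454
B_I = 1 / 0.4454 = 2.2452
Σp_IIIᵢ² = 0.07² + 0.31² + 0.08² + 0.23² + 0.31² = 0.0049 + 0.0961 + 0.0064 + 0.0529 + 0.0961 = 0.2564
B_III = 1 / 0.2564 = 3.9002
Σp_IVᵢ² = 0.19² + 0.10² + 0.13² + 0.28² + 0.30² = 0.0361 + 0.0100 + 0.0169 + 0.0784 + 0.0900 = 0.2314
B_IV = 1 / 0.2314 = 4.3215
Σp_IIᵢ² = 0.11² + 0.33² + 0.28² + 0.02² + 0.26² = 0.0121 + 0.1089 + 0.0784 + 0.0004 + 0.0676 = 0.2674
B_II = 1 / 0.2674 = 3.7397
Ranking by B (broadest → narrowest): morphospecies IV (4.32) > morphospecies III (3.90) > morphospecies II (3.74) > morphospecies I (2.25)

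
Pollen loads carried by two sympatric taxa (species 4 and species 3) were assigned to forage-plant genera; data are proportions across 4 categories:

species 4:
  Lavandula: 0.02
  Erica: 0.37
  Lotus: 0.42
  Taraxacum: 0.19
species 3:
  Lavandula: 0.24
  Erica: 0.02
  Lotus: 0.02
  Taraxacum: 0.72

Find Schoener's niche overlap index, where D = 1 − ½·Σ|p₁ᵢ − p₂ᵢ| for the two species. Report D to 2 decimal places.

Σ|p₁ᵢ − p₂ᵢ| = 0.22 + 0.35 + 0.40 + 0.53 = 1.50
D = 1 − ½ × 1.50 = 1 − 0.750 = 0.2500

0.25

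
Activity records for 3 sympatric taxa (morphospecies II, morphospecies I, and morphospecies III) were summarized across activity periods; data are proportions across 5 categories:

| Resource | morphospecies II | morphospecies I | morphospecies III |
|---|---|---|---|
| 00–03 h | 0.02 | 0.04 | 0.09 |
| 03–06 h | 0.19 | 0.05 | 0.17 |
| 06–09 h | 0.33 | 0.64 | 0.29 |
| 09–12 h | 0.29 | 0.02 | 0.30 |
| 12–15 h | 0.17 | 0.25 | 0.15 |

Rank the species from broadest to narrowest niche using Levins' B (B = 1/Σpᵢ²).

morphospecies III > morphospecies II > morphospecies I

Σp_IIᵢ² = 0.02² + 0.19² + 0.33² + 0.29² + 0.17² = 0.0004 + 0.0361 + 0.1089 + 0.0841 + 0.0289 = 0.2584
B_II = 1 / 0.2584 = 3.8700
Σp_Iᵢ² = 0.04² + 0.05² + 0.64² + 0.02² + 0.25² = 0.0016 + 0.0025 + 0.4096 + 0.0004 + 0.0625 = 0.4766
B_I = 1 / 0.4766 = 2.0982
Σp_IIIᵢ² = 0.09² + 0.17² + 0.29² + 0.30² + 0.15² = 0.0081 + 0.0289 + 0.0841 + 0.0900 + 0.0225 = 0.2336
B_III = 1 / 0.2336 = 4.2808
Ranking by B (broadest → narrowest): morphospecies III (4.28) > morphospecies II (3.87) > morphospecies I (2.10)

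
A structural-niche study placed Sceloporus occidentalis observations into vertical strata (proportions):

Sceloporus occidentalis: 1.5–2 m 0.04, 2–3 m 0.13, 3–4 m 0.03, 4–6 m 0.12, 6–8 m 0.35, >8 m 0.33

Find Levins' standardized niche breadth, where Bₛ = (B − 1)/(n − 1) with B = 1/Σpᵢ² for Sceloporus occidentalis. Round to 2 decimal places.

Σpᵢ² = 0.04² + 0.13² + 0.03² + 0.12² + 0.35² + 0.33² = 0.0016 + 0.0169 + 0.0009 + 0.0144 + 0.1225 + 0.1089 = 0.2652
B = 1 / 0.2652 = 3.7707
Bₛ = (B − 1)/(n − 1) = (3.7707 − 1)/(6 − 1) = 2.7707/5 = 0.5541

0.55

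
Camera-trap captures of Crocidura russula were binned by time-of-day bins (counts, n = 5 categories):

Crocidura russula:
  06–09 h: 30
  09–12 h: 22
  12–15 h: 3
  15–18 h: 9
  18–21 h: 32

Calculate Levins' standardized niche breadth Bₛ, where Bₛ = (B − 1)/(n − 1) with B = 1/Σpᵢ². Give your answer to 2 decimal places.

Proportions for Crocidura russula (n=96): 30/96=0.3125, 22/96=0.2292, 3/96=0.0313, 9/96=0.0938, 32/96=0.3333
Σpᵢ² = 0.3125² + 0.2292² + 0.0313² + 0.0938² + 0.3333² = 0.097656 + 0.052533 + 0.000980 + 0.008798 + 0.111089 = 0.271056
B = 1 / 0.271056 = 3.6893
Bₛ = (B − 1)/(n − 1) = (3.6893 − 1)/(5 − 1) = 2.6893/4 = 0.6723

0.67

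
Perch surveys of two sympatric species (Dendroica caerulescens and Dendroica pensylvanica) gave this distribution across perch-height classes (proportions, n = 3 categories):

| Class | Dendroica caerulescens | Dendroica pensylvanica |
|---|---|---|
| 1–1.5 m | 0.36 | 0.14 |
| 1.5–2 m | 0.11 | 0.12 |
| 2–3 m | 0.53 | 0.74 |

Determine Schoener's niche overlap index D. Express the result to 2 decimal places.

0.78

Σ|p₁ᵢ − p₂ᵢ| = 0.22 + 0.01 + 0.21 = 0.44
D = 1 − ½ × 0.44 = 1 − 0.220 = 0.7800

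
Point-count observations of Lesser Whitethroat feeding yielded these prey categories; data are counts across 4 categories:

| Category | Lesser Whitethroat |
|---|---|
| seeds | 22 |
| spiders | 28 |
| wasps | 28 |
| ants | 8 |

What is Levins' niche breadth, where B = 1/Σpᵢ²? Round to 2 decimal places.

3.50

Proportions for Lesser Whitethroat (n=86): 22/86=0.2558, 28/86=0.3256, 28/86=0.3256, 8/86=0.0930
Σpᵢ² = 0.2558² + 0.3256² + 0.3256² + 0.0930² = 0.065434 + 0.106015 + 0.106015 + 0.008649 = 0.286113
B = 1 / 0.286113 = 3.4951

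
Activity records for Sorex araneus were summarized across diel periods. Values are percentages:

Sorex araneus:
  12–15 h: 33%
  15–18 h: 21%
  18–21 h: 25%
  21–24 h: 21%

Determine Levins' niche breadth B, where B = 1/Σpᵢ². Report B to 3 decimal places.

3.852

Convert percentages to proportions (divide by 100).
Σpᵢ² = 0.33² + 0.21² + 0.25² + 0.21² = 0.1089 + 0.0441 + 0.0625 + 0.0441 = 0.2596
B = 1 / 0.2596 = 3.85208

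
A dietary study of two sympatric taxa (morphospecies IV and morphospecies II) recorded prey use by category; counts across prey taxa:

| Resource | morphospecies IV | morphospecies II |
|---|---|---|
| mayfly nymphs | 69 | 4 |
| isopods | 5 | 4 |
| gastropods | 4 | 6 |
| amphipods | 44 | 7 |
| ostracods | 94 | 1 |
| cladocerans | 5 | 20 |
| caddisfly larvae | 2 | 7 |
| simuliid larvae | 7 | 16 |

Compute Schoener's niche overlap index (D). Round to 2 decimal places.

Proportions for morphospecies IV (n=230): 69/230=0.3000, 5/230=0.0217, 4/230=0.0174, 44/230=0.1913, 94/230=0.4087, 5/230=0.0217, 2/230=0.0087, 7/230=0.0304
Proportions for morphospecies II (n=65): 4/65=0.0615, 4/65=0.0615, 6/65=0.0923, 7/65=0.1077, 1/65=0.0154, 20/65=0.3077, 7/65=0.1077, 16/65=0.2462
Σ|p₁ᵢ − p₂ᵢ| = 0.2385 + 0.0398 + 0.0749 + 0.0836 + 0.3933 + 0.2860 + 0.0990 + 0.2158 = 1.4309
D = 1 − ½ × 1.4309 = 1 − 0.71545 = 0.28455

0.28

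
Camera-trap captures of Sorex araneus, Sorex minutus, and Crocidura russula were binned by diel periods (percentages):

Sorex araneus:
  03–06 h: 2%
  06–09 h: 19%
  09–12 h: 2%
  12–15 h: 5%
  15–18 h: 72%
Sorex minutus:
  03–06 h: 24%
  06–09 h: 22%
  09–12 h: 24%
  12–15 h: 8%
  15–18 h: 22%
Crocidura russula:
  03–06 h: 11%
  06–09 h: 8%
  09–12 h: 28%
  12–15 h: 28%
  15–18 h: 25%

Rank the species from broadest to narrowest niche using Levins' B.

Sorex minutus > Crocidura russula > Sorex araneus

Convert percentages to proportions (divide by 100).
Σp_aranᵢ² = 0.02² + 0.19² + 0.02² + 0.05² + 0.72² = 0.0004 + 0.0361 + 0.0004 + 0.0025 + 0.5184 = 0.5578
B_aran = 1 / 0.5578 = 1.7928
Σp_minuᵢ² = 0.24² + 0.22² + 0.24² + 0.08² + 0.22² = 0.0576 + 0.0484 + 0.0576 + 0.0064 + 0.0484 = 0.2184
B_minu = 1 / 0.2184 = 4.5788
Σp_russᵢ² = 0.11² + 0.08² + 0.28² + 0.28² + 0.25² = 0.0121 + 0.0064 + 0.0784 + 0.0784 + 0.0625 = 0.2378
B_russ = 1 / 0.2378 = 4.2052
Ranking by B (broadest → narrowest): Sorex minutus (4.58) > Crocidura russula (4.21) > Sorex araneus (1.79)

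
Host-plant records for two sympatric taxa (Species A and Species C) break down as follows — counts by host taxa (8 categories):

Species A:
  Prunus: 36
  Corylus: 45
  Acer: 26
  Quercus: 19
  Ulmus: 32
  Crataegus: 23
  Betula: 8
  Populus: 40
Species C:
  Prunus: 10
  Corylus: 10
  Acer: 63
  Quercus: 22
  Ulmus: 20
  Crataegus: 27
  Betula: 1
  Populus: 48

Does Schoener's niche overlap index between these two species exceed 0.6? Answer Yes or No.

Yes

Proportions for Species A (n=229): 36/229=0.1572, 45/229=0.1965, 26/229=0.1135, 19/229=0.0830, 32/229=0.1397, 23/229=0.1004, 8/229=0.0349, 40/229=0.1747
Proportions for Species C (n=201): 10/201=0.0498, 10/201=0.0498, 63/201=0.3134, 22/201=0.1095, 20/201=0.0995, 27/201=0.1343, 1/201=0.0050, 48/201=0.2388
Σ|p₁ᵢ − p₂ᵢ| = 0.1074 + 0.1467 + 0.1999 + 0.0265 + 0.0402 + 0.0339 + 0.0299 + 0.0641 = 0.6486
D = 1 − ½ × 0.6486 = 1 − 0.32430 = 0.67570
D = 0.67570 > 0.6 → Yes.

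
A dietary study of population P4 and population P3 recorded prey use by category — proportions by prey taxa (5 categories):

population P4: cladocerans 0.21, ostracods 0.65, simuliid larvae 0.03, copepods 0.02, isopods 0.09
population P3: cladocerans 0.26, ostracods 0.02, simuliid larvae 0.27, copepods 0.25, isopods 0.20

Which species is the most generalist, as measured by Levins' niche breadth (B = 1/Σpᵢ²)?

Σp_P4ᵢ² = 0.21² + 0.65² + 0.03² + 0.02² + 0.09² = 0.0441 + 0.4225 + 0.0009 + 0.0004 + 0.0081 = 0.4760
B_P4 = 1 / 0.4760 = 2.1008
Σp_P3ᵢ² = 0.26² + 0.02² + 0.27² + 0.25² + 0.20² = 0.0676 + 0.0004 + 0.0729 + 0.0625 + 0.0400 = 0.2434
B_P3 = 1 / 0.2434 = 4.1085
Highest B → broadest niche (most generalist): population P3 (B = 4.11).

population P3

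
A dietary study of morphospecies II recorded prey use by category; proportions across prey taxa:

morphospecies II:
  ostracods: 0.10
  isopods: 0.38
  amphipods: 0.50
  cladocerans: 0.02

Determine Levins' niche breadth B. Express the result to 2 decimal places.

Σpᵢ² = 0.10² + 0.38² + 0.50² + 0.02² = 0.0100 + 0.1444 + 0.2500 + 0.0004 = 0.4048
B = 1 / 0.4048 = 2.4704

2.47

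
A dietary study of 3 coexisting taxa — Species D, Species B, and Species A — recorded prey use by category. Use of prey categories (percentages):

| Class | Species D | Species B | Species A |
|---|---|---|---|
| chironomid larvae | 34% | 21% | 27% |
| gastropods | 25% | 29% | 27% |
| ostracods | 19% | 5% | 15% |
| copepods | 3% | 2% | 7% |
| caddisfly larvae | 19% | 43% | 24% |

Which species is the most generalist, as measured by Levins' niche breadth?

Species A

Convert percentages to proportions (divide by 100).
Σp_Dᵢ² = 0.34² + 0.25² + 0.19² + 0.03² + 0.19² = 0.1156 + 0.0625 + 0.0361 + 0.0009 + 0.0361 = 0.2512
B_D = 1 / 0.2512 = 3.9809
Σp_Bᵢ² = 0.21² + 0.29² + 0.05² + 0.02² + 0.43² = 0.0441 + 0.0841 + 0.0025 + 0.0004 + 0.1849 = 0.3160
B_B = 1 / 0.3160 = 3.1646
Σp_Aᵢ² = 0.27² + 0.27² + 0.15² + 0.07² + 0.24² = 0.0729 + 0.0729 + 0.0225 + 0.0049 + 0.0576 = 0.2308
B_A = 1 / 0.2308 = 4.3328
Highest B → broadest niche (most generalist): Species A (B = 4.33).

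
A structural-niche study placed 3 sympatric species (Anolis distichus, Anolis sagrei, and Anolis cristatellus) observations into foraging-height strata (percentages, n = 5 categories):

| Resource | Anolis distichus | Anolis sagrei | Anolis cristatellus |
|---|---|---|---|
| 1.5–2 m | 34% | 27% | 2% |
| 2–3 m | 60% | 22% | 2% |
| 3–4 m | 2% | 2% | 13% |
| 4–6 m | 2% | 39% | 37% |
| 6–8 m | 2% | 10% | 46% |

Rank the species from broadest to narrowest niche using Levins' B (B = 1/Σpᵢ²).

Convert percentages to proportions (divide by 100).
Σp_distᵢ² = 0.34² + 0.60² + 0.02² + 0.02² + 0.02² = 0.1156 + 0.3600 + 0.0004 + 0.0004 + 0.0004 = 0.4768
B_dist = 1 / 0.4768 = 2.0973
Σp_sagrᵢ² = 0.27² + 0.22² + 0.02² + 0.39² + 0.10² = 0.0729 + 0.0484 + 0.0004 + 0.1521 + 0.0100 = 0.2838
B_sagr = 1 / 0.2838 = 3.5236
Σp_crisᵢ² = 0.02² + 0.02² + 0.13² + 0.37² + 0.46² = 0.0004 + 0.0004 + 0.0169 + 0.1369 + 0.2116 = 0.3662
B_cris = 1 / 0.3662 = 2.7307
Ranking by B (broadest → narrowest): Anolis sagrei (3.52) > Anolis cristatellus (2.73) > Anolis distichus (2.10)

Anolis sagrei > Anolis cristatellus > Anolis distichus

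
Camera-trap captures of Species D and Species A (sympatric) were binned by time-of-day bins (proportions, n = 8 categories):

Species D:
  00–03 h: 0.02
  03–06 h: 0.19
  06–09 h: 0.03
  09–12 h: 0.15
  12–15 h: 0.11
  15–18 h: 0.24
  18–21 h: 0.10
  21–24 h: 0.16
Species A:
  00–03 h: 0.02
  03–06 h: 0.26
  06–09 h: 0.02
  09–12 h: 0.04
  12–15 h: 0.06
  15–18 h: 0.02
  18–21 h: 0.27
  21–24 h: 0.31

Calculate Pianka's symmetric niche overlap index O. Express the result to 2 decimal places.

0.72

Σ p₁ᵢp₂ᵢ = 0.0004 + 0.0494 + 0.0006 + 0.0060 + 0.0066 + 0.0048 + 0.0270 + 0.0496 = 0.1444
Σp_1ᵢ² = 0.02² + 0.19² + 0.03² + 0.15² + 0.11² + 0.24² + 0.10² + 0.16² = 0.0004 + 0.0361 + 0.0009 + 0.0225 + 0.0121 + 0.0576 + 0.0100 + 0.0256 = 0.1652
Σp_2ᵢ² = 0.02² + 0.26² + 0.02² + 0.04² + 0.06² + 0.02² + 0.27² + 0.31² = 0.0004 + 0.0676 + 0.0004 + 0.0016 + 0.0036 + 0.0004 + 0.0729 + 0.0961 = 0.2430
O = 0.1444 / √(0.1652 × 0.2430) = 0.1444 / 0.20036 = 0.7207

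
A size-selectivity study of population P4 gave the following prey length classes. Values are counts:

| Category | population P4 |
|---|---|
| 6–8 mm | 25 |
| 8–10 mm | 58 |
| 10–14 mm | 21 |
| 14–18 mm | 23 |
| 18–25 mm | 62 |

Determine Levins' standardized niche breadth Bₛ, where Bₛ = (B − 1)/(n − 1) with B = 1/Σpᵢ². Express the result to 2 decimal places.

0.76

Proportions for population P4 (n=189): 25/189=0.1323, 58/189=0.3069, 21/189=0.1111, 23/189=0.1217, 62/189=0.3280
Σpᵢ² = 0.1323² + 0.3069² + 0.1111² + 0.1217² + 0.3280² = 0.017503 + 0.094188 + 0.012343 + 0.014811 + 0.107584 = 0.246429
B = 1 / 0.246429 = 4.0580
Bₛ = (B − 1)/(n − 1) = (4.0580 − 1)/(5 − 1) = 3.0580/4 = 0.7645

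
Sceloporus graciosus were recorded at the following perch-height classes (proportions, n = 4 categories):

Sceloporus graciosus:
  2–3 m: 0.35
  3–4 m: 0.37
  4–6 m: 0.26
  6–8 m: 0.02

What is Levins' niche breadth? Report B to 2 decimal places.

Σpᵢ² = 0.35² + 0.37² + 0.26² + 0.02² = 0.1225 + 0.1369 + 0.0676 + 0.0004 = 0.3274
B = 1 / 0.3274 = 3.0544

3.05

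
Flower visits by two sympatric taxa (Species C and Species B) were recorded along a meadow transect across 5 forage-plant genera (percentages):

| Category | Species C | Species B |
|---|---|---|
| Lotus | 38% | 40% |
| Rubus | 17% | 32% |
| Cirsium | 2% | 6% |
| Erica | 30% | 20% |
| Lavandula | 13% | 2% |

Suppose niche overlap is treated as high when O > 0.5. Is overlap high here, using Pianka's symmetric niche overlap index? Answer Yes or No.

Convert percentages to proportions (divide by 100).
Σ p₁ᵢp₂ᵢ = 0.1520 + 0.0544 + 0.0012 + 0.0600 + 0.0026 = 0.2702
Σp_1ᵢ² = 0.38² + 0.17² + 0.02² + 0.30² + 0.13² = 0.1444 + 0.0289 + 0.0004 + 0.0900 + 0.0169 = 0.2806
Σp_2ᵢ² = 0.40² + 0.32² + 0.06² + 0.20² + 0.02² = 0.1600 + 0.1024 + 0.0036 + 0.0400 + 0.0004 = 0.3064
O = 0.2702 / √(0.2806 × 0.3064) = 0.2702 / 0.29322 = 0.9215
O = 0.9215 > 0.5 → Yes.

Yes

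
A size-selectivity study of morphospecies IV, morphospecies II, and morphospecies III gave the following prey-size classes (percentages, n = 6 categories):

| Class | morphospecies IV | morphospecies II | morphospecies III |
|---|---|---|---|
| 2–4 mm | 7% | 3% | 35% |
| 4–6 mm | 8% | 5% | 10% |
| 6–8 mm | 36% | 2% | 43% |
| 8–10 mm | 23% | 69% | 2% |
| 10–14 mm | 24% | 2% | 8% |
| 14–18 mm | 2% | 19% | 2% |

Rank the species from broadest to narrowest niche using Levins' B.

Convert percentages to proportions (divide by 100).
Σp_IVᵢ² = 0.07² + 0.08² + 0.36² + 0.23² + 0.24² + 0.02² = 0.0049 + 0.0064 + 0.1296 + 0.0529 + 0.0576 + 0.0004 = 0.2518
B_IV = 1 / 0.2518 = 3.9714
Σp_IIᵢ² = 0.03² + 0.05² + 0.02² + 0.69² + 0.02² + 0.19² = 0.0009 + 0.0025 + 0.0004 + 0.4761 + 0.0004 + 0.0361 = 0.5164
B_II = 1 / 0.5164 = 1.9365
Σp_IIIᵢ² = 0.35² + 0.10² + 0.43² + 0.02² + 0.08² + 0.02² = 0.1225 + 0.0100 + 0.1849 + 0.0004 + 0.0064 + 0.0004 = 0.3246
B_III = 1 / 0.3246 = 3.0807
Ranking by B (broadest → narrowest): morphospecies IV (3.97) > morphospecies III (3.08) > morphospecies II (1.94)

morphospecies IV > morphospecies III > morphospecies II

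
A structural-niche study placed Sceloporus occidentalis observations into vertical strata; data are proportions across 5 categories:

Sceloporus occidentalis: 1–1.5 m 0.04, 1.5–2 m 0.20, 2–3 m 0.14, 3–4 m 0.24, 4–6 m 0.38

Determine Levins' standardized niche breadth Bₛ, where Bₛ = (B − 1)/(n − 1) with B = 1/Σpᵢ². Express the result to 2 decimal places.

Σpᵢ² = 0.04² + 0.20² + 0.14² + 0.24² + 0.38² = 0.0016 + 0.0400 + 0.0196 + 0.0576 + 0.1444 = 0.2632
B = 1 / 0.2632 = 3.7994
Bₛ = (B − 1)/(n − 1) = (3.7994 − 1)/(5 − 1) = 2.7994/4 = 0.6999

0.70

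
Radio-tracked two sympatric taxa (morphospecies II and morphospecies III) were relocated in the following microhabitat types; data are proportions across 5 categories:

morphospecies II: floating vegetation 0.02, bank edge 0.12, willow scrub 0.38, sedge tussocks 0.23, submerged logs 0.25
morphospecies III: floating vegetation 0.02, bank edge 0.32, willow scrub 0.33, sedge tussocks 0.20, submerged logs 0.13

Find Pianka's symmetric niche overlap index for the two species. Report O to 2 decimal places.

0.89

Σ p₁ᵢp₂ᵢ = 0.0004 + 0.0384 + 0.1254 + 0.0460 + 0.0325 = 0.2427
Σp_1ᵢ² = 0.02² + 0.12² + 0.38² + 0.23² + 0.25² = 0.0004 + 0.0144 + 0.1444 + 0.0529 + 0.0625 = 0.2746
Σp_2ᵢ² = 0.02² + 0.32² + 0.33² + 0.20² + 0.13² = 0.0004 + 0.1024 + 0.1089 + 0.0400 + 0.0169 = 0.2686
O = 0.2427 / √(0.2746 × 0.2686) = 0.2427 / 0.27158 = 0.8937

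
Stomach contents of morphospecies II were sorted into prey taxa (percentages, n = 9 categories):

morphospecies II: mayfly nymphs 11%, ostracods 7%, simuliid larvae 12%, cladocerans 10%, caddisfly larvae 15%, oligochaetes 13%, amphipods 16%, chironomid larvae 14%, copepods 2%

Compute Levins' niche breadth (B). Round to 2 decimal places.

Convert percentages to proportions (divide by 100).
Σpᵢ² = 0.11² + 0.07² + 0.12² + 0.10² + 0.15² + 0.13² + 0.16² + 0.14² + 0.02² = 0.0121 + 0.0049 + 0.0144 + 0.0100 + 0.0225 + 0.0169 + 0.0256 + 0.0196 + 0.0004 = 0.1264
B = 1 / 0.1264 = 7.9114

7.91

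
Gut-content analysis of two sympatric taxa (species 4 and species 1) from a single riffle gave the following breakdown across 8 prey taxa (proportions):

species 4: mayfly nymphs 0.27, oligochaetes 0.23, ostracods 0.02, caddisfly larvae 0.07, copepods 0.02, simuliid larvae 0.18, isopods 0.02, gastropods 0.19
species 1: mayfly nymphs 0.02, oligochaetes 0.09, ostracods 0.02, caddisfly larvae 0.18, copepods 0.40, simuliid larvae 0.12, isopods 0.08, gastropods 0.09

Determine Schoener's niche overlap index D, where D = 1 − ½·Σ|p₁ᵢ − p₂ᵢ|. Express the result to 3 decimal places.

0.450

Σ|p₁ᵢ − p₂ᵢ| = 0.25 + 0.14 + 0.00 + 0.11 + 0.38 + 0.06 + 0.06 + 0.10 = 1.10
D = 1 − ½ × 1.10 = 1 − 0.550 = 0.45000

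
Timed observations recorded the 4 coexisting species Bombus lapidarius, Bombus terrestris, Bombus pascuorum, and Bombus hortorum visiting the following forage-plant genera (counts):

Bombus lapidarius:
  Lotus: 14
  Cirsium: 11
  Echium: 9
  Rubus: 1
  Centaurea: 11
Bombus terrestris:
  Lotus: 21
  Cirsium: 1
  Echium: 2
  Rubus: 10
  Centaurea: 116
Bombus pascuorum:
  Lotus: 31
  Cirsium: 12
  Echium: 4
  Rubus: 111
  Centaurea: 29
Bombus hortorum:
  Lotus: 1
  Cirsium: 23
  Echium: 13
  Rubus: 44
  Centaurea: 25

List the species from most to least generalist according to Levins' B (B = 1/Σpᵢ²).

Bombus lapidarius > Bombus hortorum > Bombus pascuorum > Bombus terrestris

Proportions for Bombus lapidarius (n=46): 14/46=0.3043, 11/46=0.2391, 9/46=0.1957, 1/46=0.0217, 11/46=0.2391
Proportions for Bombus terrestris (n=150): 21/150=0.1400, 1/150=0.0067, 2/150=0.0133, 10/150=0.0667, 116/150=0.7733
Proportions for Bombus pascuorum (n=187): 31/187=0.1658, 12/187=0.0642, 4/187=0.0214, 111/187=0.5936, 29/187=0.1551
Proportions for Bombus hortorum (n=106): 1/106=0.0094, 23/106=0.2170, 13/106=0.1226, 44/106=0.4151, 25/106=0.2358
Σp_lapiᵢ² = 0.3043² + 0.2391² + 0.1957² + 0.0217² + 0.2391² = 0.092598 + 0.057169 + 0.038298 + 0.000471 + 0.057169 = 0.245705
B_lapi = 1 / 0.245705 = 4.0699
Σp_terrᵢ² = 0.1400² + 0.0067² + 0.0133² + 0.0667² + 0.7733² = 0.019600 + 0.000045 + 0.000177 + 0.004449 + 0.597993 = 0.622264
B_terr = 1 / 0.622264 = 1.6070
Σp_pascᵢ² = 0.1658² + 0.0642² + 0.0214² + 0.5936² + 0.1551² = 0.027490 + 0.004122 + 0.000458 + 0.352361 + 0.024056 = 0.408487
B_pasc = 1 / 0.408487 = 2.4481
Σp_hortᵢ² = 0.0094² + 0.2170² + 0.1226² + 0.4151² + 0.2358² = 0.000088 + 0.047089 + 0.015031 + 0.172308 + 0.055602 = 0.290118
B_hort = 1 / 0.290118 = 3.4469
Ranking by B (broadest → narrowest): Bombus lapidarius (4.07) > Bombus hortorum (3.45) > Bombus pascuorum (2.45) > Bombus terrestris (1.61)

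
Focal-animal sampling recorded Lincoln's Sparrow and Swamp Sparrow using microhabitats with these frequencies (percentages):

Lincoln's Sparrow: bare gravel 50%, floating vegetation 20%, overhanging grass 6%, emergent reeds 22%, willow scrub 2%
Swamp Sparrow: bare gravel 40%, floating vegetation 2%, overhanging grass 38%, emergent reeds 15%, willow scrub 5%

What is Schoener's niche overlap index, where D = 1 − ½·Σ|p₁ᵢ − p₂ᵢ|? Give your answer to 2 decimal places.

0.65

Convert percentages to proportions (divide by 100).
Σ|p₁ᵢ − p₂ᵢ| = 0.10 + 0.18 + 0.32 + 0.07 + 0.03 = 0.70
D = 1 − ½ × 0.70 = 1 − 0.350 = 0.6500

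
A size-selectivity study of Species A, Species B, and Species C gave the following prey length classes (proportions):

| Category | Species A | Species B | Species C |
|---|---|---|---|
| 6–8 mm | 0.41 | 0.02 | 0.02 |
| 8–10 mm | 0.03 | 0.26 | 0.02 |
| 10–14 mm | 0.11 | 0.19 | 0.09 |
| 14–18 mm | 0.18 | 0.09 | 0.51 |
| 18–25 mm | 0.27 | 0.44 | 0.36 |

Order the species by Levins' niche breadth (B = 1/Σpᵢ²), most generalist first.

Σp_Aᵢ² = 0.41² + 0.03² + 0.11² + 0.18² + 0.27² = 0.1681 + 0.0009 + 0.0121 + 0.0324 + 0.0729 = 0.2864
B_A = 1 / 0.2864 = 3.4916
Σp_Bᵢ² = 0.02² + 0.26² + 0.19² + 0.09² + 0.44² = 0.0004 + 0.0676 + 0.0361 + 0.0081 + 0.1936 = 0.3058
B_B = 1 / 0.3058 = 3.2701
Σp_Cᵢ² = 0.02² + 0.02² + 0.09² + 0.51² + 0.36² = 0.0004 + 0.0004 + 0.0081 + 0.2601 + 0.1296 = 0.3986
B_C = 1 / 0.3986 = 2.5088
Ranking by B (broadest → narrowest): Species A (3.49) > Species B (3.27) > Species C (2.51)

Species A > Species B > Species C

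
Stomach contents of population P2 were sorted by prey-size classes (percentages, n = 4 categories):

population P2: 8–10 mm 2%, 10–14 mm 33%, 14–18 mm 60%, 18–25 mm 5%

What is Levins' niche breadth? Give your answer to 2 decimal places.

Convert percentages to proportions (divide by 100).
Σpᵢ² = 0.02² + 0.33² + 0.60² + 0.05² = 0.0004 + 0.1089 + 0.3600 + 0.0025 = 0.4718
B = 1 / 0.4718 = 2.1195

2.12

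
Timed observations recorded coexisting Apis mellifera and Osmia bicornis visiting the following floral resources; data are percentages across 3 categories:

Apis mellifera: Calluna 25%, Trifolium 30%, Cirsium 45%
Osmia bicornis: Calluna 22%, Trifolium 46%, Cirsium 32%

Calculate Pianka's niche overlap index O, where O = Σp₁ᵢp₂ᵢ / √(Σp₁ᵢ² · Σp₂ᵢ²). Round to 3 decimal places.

0.940

Convert percentages to proportions (divide by 100).
Σ p₁ᵢp₂ᵢ = 0.0550 + 0.1380 + 0.1440 = 0.3370
Σp_1ᵢ² = 0.25² + 0.30² + 0.45² = 0.0625 + 0.0900 + 0.2025 = 0.3550
Σp_2ᵢ² = 0.22² + 0.46² + 0.32² = 0.0484 + 0.2116 + 0.1024 = 0.3624
O = 0.3370 / √(0.3550 × 0.3624) = 0.3370 / 0.358681 = 0.93955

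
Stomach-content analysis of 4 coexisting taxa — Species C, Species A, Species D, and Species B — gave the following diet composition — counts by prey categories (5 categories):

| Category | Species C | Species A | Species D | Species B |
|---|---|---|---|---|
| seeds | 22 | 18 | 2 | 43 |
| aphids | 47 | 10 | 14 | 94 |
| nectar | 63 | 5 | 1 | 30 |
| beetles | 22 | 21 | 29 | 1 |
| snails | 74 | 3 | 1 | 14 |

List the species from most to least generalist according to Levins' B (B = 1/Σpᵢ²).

Species C > Species A > Species B > Species D

Proportions for Species C (n=228): 22/228=0.0965, 47/228=0.2061, 63/228=0.2763, 22/228=0.0965, 74/228=0.3246
Proportions for Species A (n=57): 18/57=0.3158, 10/57=0.1754, 5/57=0.0877, 21/57=0.3684, 3/57=0.0526
Proportions for Species D (n=47): 2/47=0.0426, 14/47=0.2979, 1/47=0.0213, 29/47=0.6170, 1/47=0.0213
Proportions for Species B (n=182): 43/182=0.2363, 94/182=0.5165, 30/182=0.1648, 1/182=0.0055, 14/182=0.0769
Σp_Cᵢ² = 0.0965² + 0.2061² + 0.2763² + 0.0965² + 0.3246² = 0.009312 + 0.042477 + 0.076342 + 0.009312 + 0.105365 = 0.242808
B_C = 1 / 0.242808 = 4.1185
Σp_Aᵢ² = 0.3158² + 0.1754² + 0.0877² + 0.3684² + 0.0526² = 0.099730 + 0.030765 + 0.007691 + 0.135719 + 0.002767 = 0.276672
B_A = 1 / 0.276672 = 3.6144
Σp_Dᵢ² = 0.0426² + 0.2979² + 0.0213² + 0.6170² + 0.0213² = 0.001815 + 0.088744 + 0.000454 + 0.380689 + 0.000454 = 0.472156
B_D = 1 / 0.472156 = 2.1179
Σp_Bᵢ² = 0.2363² + 0.5165² + 0.1648² + 0.0055² + 0.0769² = 0.055838 + 0.266772 + 0.027159 + 0.000030 + 0.005914 = 0.355713
B_B = 1 / 0.355713 = 2.8113
Ranking by B (broadest → narrowest): Species C (4.12) > Species A (3.61) > Species B (2.81) > Species D (2.12)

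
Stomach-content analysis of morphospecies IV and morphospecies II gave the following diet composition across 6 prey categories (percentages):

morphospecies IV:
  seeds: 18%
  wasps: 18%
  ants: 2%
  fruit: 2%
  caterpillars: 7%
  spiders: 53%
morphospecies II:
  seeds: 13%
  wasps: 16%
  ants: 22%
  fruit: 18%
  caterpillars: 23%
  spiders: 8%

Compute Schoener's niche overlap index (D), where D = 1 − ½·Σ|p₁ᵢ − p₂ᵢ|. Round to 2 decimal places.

Convert percentages to proportions (divide by 100).
Σ|p₁ᵢ − p₂ᵢ| = 0.05 + 0.02 + 0.20 + 0.16 + 0.16 + 0.45 = 1.04
D = 1 − ½ × 1.04 = 1 − 0.520 = 0.4800

0.48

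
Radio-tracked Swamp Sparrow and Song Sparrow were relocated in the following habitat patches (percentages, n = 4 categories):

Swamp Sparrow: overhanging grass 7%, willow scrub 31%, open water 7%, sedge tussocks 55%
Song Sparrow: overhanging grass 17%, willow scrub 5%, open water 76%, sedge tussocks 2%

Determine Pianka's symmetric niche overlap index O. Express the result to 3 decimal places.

0.184

Convert percentages to proportions (divide by 100).
Σ p₁ᵢp₂ᵢ = 0.0119 + 0.0155 + 0.0532 + 0.0110 = 0.0916
Σp_1ᵢ² = 0.07² + 0.31² + 0.07² + 0.55² = 0.0049 + 0.0961 + 0.0049 + 0.3025 = 0.4084
Σp_2ᵢ² = 0.17² + 0.05² + 0.76² + 0.02² = 0.0289 + 0.0025 + 0.5776 + 0.0004 = 0.6094
O = 0.0916 / √(0.4084 × 0.6094) = 0.0916 / 0.498878 = 0.18361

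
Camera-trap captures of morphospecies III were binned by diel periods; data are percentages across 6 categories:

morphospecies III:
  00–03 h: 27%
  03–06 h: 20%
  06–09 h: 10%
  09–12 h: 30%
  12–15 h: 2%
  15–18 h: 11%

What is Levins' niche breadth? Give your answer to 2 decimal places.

4.44

Convert percentages to proportions (divide by 100).
Σpᵢ² = 0.27² + 0.20² + 0.10² + 0.30² + 0.02² + 0.11² = 0.0729 + 0.0400 + 0.0100 + 0.0900 + 0.0004 + 0.0121 = 0.2254
B = 1 / 0.2254 = 4.4366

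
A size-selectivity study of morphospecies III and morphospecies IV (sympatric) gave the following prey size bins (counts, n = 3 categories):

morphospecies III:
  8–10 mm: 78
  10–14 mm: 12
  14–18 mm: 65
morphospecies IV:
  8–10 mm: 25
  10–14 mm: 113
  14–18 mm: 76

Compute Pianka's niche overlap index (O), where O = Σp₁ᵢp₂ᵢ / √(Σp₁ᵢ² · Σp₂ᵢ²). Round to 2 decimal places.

0.58

Proportions for morphospecies III (n=155): 78/155=0.5032, 12/155=0.0774, 65/155=0.4194
Proportions for morphospecies IV (n=214): 25/214=0.1168, 113/214=0.5280, 76/214=0.3551
Σ p₁ᵢp₂ᵢ = 0.058774 + 0.040867 + 0.148929 = 0.248570
Σp_1ᵢ² = 0.5032² + 0.0774² + 0.4194² = 0.253210 + 0.005991 + 0.175896 = 0.435097
Σp_2ᵢ² = 0.1168² + 0.5280² + 0.3551² = 0.013642 + 0.278784 + 0.126096 = 0.418522
O = 0.248570 / √(0.435097 × 0.418522) = 0.248570 / 0.4267290 = 0.5825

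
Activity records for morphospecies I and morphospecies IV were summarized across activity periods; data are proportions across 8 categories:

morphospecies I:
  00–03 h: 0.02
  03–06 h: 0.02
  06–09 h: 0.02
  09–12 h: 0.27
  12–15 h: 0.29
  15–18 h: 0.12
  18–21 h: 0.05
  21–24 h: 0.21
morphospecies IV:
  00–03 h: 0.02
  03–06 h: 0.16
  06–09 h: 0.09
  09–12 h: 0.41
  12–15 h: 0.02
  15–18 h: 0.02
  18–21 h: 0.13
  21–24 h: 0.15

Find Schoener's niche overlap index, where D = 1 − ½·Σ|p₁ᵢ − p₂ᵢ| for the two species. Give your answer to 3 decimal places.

Σ|p₁ᵢ − p₂ᵢ| = 0.00 + 0.14 + 0.07 + 0.14 + 0.27 + 0.10 + 0.08 + 0.06 = 0.86
D = 1 − ½ × 0.86 = 1 − 0.430 = 0.57000

0.570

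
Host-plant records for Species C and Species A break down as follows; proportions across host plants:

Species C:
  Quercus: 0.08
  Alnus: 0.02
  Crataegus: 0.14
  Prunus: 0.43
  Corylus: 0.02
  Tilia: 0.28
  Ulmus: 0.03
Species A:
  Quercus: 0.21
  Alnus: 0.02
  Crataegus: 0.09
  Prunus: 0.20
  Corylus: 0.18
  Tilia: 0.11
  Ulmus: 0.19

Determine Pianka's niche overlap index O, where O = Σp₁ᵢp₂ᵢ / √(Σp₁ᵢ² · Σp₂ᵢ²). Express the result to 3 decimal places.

0.694

Σ p₁ᵢp₂ᵢ = 0.0168 + 0.0004 + 0.0126 + 0.0860 + 0.0036 + 0.0308 + 0.0057 = 0.1559
Σp_1ᵢ² = 0.08² + 0.02² + 0.14² + 0.43² + 0.02² + 0.28² + 0.03² = 0.0064 + 0.0004 + 0.0196 + 0.1849 + 0.0004 + 0.0784 + 0.0009 = 0.2910
Σp_2ᵢ² = 0.21² + 0.02² + 0.09² + 0.20² + 0.18² + 0.11² + 0.19² = 0.0441 + 0.0004 + 0.0081 + 0.0400 + 0.0324 + 0.0121 + 0.0361 = 0.1732
O = 0.1559 / √(0.2910 × 0.1732) = 0.1559 / 0.224502 = 0.69443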